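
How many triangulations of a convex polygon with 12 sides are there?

Triangulations of a convex m-gon are counted by C_{m−2}; with m = 12 this is C_10.
C_10 = C(20,10)/11 = 184756/11 = 16796.

16796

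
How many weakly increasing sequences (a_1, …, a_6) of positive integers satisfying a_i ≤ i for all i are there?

132

Weakly increasing sequences with a_i ≤ i biject with Dyck paths of semilength 6, so there are C_6.
C_6 = C(12,6)/7 = 924/7 = 132.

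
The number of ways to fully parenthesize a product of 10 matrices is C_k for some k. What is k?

Parenthesizations of m factors correspond to full binary trees with m leaves, counted by C_{m−1}; m = 10 gives C_9.

9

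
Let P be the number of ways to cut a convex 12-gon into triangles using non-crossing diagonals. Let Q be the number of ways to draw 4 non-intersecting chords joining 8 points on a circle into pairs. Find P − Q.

Triangulations of a convex m-gon are counted by C_{m−2}; with m = 12 this is C_10. So P = C_10 = 16796.
Non-crossing perfect matchings of 2n points on a circle are counted by C_n; with 8 points, n = 4. So Q = C_4 = 14.
P − Q = 16796 − 14 = 16782.

16782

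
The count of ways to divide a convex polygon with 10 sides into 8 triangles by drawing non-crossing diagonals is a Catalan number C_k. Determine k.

The number of triangulations of a 10-gon is the Catalan number C_8 (index = sides − 2).

8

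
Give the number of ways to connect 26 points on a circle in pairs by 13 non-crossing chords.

742900

Pairing 26 circle points by 13 non-crossing chords gives C_13 matchings.
C_13 = C(26,13)/14 = 10400600/14 = 742900.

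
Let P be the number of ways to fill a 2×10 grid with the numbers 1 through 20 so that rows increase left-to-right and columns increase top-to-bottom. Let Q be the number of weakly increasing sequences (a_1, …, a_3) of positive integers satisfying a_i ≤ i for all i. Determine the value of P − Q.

By the hook-length formula (or a Dyck-path bijection), SYT of shape 2×10 number C_10. So P = C_10 = 16796.
Weakly increasing sequences with a_i ≤ i biject with Dyck paths of semilength 3, so there are C_3. So Q = C_3 = 5.
P − Q = 16796 − 5 = 16791.

16791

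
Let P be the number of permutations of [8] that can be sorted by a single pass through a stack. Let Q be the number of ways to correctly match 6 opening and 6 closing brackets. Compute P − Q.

Stack-sortable permutations are exactly the 231-avoiding ones, counted by C_n; here n = 8. So P = C_8 = 1430.
With 6 pairs the number of balanced bracket strings is the Catalan number C_6. So Q = C_6 = 132.
P − Q = 1430 − 132 = 1298.

1298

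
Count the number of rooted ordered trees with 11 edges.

58786

Rooted ordered trees with n edges are counted by C_n; here n = 11.
C_11 = 58786.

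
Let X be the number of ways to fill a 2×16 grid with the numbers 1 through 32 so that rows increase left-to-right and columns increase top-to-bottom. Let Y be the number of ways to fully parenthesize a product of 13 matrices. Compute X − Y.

35149658

Standard Young tableaux of shape 2×n are counted by C_n; here n = 16. So X = C_16 = 35357670.
Ways to associate a product of 13 factors correspond to binary trees on 13 leaves, so the count is C_12. So Y = C_12 = 208012.
X − Y = 35357670 − 208012 = 35149658.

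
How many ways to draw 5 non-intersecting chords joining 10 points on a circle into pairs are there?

42

Non-crossing perfect matchings of 2n points on a circle are counted by C_n; with 10 points, n = 5.
C_5 = C(10,5)/6 = 252/6 = 42.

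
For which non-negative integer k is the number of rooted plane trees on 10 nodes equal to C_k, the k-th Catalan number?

9

Rooted ordered (plane) trees on m nodes have m−1 edges and are counted by C_{m−1}; m = 10 gives C_9.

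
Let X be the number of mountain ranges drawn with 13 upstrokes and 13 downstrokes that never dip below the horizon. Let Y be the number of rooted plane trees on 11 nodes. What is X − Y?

Paths of 13 up- and 13 down-steps that never dip below the axis are Dyck paths; their count is C_13. So X = C_13 = 742900.
A rooted plane tree on 11 nodes has 10 edges, and such trees are counted by C_10. So Y = C_10 = 16796.
X − Y = 742900 − 16796 = 726104.

726104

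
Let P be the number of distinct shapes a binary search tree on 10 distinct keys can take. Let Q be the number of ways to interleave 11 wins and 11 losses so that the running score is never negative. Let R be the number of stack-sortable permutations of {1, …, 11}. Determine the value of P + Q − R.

16796

Rooted binary trees with 10 nodes (each child slot possibly empty) number C_10. So P = C_10 = 16796.
Reading a vote for the leader as '(' and for the other as ')' turns such a sequence into a balanced string of 11 pairs, so the count is C_11. So Q = C_11 = 58786.
Stack-sortable permutations are exactly the 231-avoiding ones, counted by C_n; here n = 11. So R = C_11 = 58786.
P + Q − R = 16796 + 58786 − 58786 = 16796.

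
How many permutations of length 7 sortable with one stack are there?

Stack-sortable permutations are exactly the 231-avoiding ones, counted by C_n; here n = 7.
C_7 = C(14,7)/8 = 3432/8 = 429.

429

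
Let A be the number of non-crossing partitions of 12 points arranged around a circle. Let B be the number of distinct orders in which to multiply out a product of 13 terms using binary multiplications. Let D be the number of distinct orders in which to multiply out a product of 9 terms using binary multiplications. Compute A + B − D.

The non-crossing partitions of [12] form a lattice of size C_12. So A = C_12 = 208012.
Ways to associate a product of 13 factors correspond to binary trees on 13 leaves, so the count is C_12. So B = C_12 = 208012.
Bracketing 9 factors into binary products is counted by C_{9−1} = C_8. So D = C_8 = 1430.
A + B − D = 208012 + 208012 − 1430 = 414594.

414594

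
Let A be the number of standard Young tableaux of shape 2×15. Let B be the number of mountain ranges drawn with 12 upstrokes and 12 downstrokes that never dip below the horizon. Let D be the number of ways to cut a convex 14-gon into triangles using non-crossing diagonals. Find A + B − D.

9694845

Standard Young tableaux of shape 2×n are counted by C_n; here n = 15. So A = C_15 = 9694845.
A Dyck path with 12 up-steps and 12 down-steps has semilength 12, so there are C_12 of them. So B = C_12 = 208012.
A convex 14-gon is triangulated into 12 triangles, and the number of such triangulations is the Catalan number C_{14−2} = C_12. So D = C_12 = 208012.
A + B − D = 9694845 + 208012 − 208012 = 9694845.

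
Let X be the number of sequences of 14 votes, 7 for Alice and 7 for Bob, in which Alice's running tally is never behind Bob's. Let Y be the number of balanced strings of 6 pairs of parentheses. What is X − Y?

Ballot sequences with n votes each where one side never trails are Dyck words, counted by C_n; here n = 7. So X = C_7 = 429.
Balanced strings of n pairs of brackets are counted by C_n; here n = 6. So Y = C_6 = 132.
X − Y = 429 − 132 = 297.

297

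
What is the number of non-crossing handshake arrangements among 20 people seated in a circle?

16796

With 20 = 2·10 people, non-crossing handshake pairings are non-crossing perfect matchings on a circle, counted by C_10.
C_10 = 16796.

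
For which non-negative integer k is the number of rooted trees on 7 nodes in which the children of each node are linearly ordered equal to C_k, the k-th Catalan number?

Rooted ordered (plane) trees on m nodes have m−1 edges and are counted by C_{m−1}; m = 7 gives C_6.

6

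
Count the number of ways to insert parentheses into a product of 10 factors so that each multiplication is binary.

4862

Parenthesizations of m factors correspond to full binary trees with m leaves, counted by C_{m−1}; m = 10 gives C_9.
C_9 = C(18,9)/10 = 48620/10 = 4862.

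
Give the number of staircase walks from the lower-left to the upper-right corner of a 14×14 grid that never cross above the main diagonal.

2674440

Sub-diagonal monotone paths from (0,0) to (14,14) biject with Dyck paths of semilength 14, giving C_14.
C_14 = C_13 · 2(2·13+1)/(13+2) = 742900 · 54/15 = 2674440.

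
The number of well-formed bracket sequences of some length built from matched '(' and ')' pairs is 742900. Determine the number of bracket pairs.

Balanced strings of n bracket-pairs are counted by C_n. The Catalan number equal to 742900 is C_13.

13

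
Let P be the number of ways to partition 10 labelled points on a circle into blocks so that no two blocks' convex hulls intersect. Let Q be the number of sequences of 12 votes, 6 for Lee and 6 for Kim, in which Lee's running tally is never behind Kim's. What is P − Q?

The non-crossing partitions of [10] form a lattice of size C_10. So P = C_10 = 16796.
Ballot sequences with n votes each where one side never trails are Dyck words, counted by C_n; here n = 6. So Q = C_6 = 132.
P − Q = 16796 − 132 = 16664.

16664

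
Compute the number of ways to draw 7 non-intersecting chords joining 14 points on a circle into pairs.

Non-crossing perfect matchings of 2n points on a circle are counted by C_n; with 14 points, n = 7.
C_7 = C(14,7)/8 = 3432/8 = 429.

429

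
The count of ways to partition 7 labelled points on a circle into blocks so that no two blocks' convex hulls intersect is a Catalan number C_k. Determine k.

7

Non-crossing partitions of an n-element set are counted by C_n; here n = 7.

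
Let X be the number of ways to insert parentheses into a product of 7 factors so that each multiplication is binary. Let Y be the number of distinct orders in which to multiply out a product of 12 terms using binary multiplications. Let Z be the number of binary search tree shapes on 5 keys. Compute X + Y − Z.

Ways to associate a product of 7 factors correspond to binary trees on 7 leaves, so the count is C_6. So X = C_6 = 132.
Parenthesizations of m factors correspond to full binary trees with m leaves, counted by C_{m−1}; m = 12 gives C_11. So Y = C_11 = 58786.
Rooted binary trees with 5 nodes (each child slot possibly empty) number C_5. So Z = C_5 = 42.
X + Y − Z = 132 + 58786 − 42 = 58876.

58876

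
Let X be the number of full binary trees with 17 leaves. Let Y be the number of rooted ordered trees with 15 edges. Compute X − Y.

25662825

A full binary tree with L leaves has L−1 internal nodes and is counted by C_{L−1}; L = 17 gives C_16. So X = C_16 = 35357670.
A rooted plane tree with 15 edges has 16 nodes, and the count is C_15. So Y = C_15 = 9694845.
X − Y = 35357670 − 9694845 = 25662825.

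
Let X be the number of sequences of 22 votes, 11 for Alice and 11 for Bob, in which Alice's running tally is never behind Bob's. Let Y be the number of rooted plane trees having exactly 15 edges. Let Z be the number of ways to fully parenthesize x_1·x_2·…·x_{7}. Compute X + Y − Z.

9753499

Ballot sequences with n votes each where one side never trails are Dyck words, counted by C_n; here n = 11. So X = C_11 = 58786.
Rooted ordered trees with n edges are counted by C_n; here n = 15. So Y = C_15 = 9694845.
Ways to associate a product of 7 factors correspond to binary trees on 7 leaves, so the count is C_6. So Z = C_6 = 132.
X + Y − Z = 58786 + 9694845 − 132 = 9753499.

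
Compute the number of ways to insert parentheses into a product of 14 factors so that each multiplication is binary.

Ways to associate a product of 14 factors correspond to binary trees on 14 leaves, so the count is C_13.
C_13 = C_12 · 2(2·12+1)/(12+2) = 208012 · 50/14 = 742900.

742900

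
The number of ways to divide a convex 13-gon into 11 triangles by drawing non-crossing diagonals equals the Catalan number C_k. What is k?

11

The number of triangulations of a 13-gon is the Catalan number C_11 (index = sides − 2).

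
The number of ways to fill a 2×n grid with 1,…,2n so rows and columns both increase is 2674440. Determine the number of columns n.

Standard Young tableaux of shape 2×n are counted by C_n, and C_14 = 2674440.

14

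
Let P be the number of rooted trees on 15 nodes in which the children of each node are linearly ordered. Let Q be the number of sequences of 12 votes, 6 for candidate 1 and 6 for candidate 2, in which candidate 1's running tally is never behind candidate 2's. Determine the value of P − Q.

2674308

Rooted ordered (plane) trees on m nodes have m−1 edges and are counted by C_{m−1}; m = 15 gives C_14. So P = C_14 = 2674440.
Reading a vote for the leader as '(' and for the other as ')' turns such a sequence into a balanced string of 6 pairs, so the count is C_6. So Q = C_6 = 132.
P − Q = 2674440 − 132 = 2674308.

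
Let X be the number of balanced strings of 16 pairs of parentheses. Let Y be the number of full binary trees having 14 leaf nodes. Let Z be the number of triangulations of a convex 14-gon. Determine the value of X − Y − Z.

With 16 pairs the number of balanced bracket strings is the Catalan number C_16. So X = C_16 = 35357670.
A full binary tree with L leaves has L−1 internal nodes and is counted by C_{L−1}; L = 14 gives C_13. So Y = C_13 = 742900.
A convex 14-gon is triangulated into 12 triangles, and the number of such triangulations is the Catalan number C_{14−2} = C_12. So Z = C_12 = 208012.
X − Y − Z = 35357670 − 742900 − 208012 = 34406758.

34406758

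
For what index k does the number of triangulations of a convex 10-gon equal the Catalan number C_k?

A convex 10-gon is triangulated into 8 triangles, and the number of such triangulations is the Catalan number C_{10−2} = C_8.

8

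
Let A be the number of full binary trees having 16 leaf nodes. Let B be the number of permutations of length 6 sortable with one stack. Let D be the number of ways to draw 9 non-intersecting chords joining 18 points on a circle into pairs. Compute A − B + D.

A full binary tree with L leaves has L−1 internal nodes and is counted by C_{L−1}; L = 16 gives C_15. So A = C_15 = 9694845.
Stack-sortable permutations are exactly the 231-avoiding ones, counted by C_n; here n = 6. So B = C_6 = 132.
Pairing 18 circle points by 9 non-crossing chords gives C_9 matchings. So D = C_9 = 4862.
A − B + D = 9694845 − 132 + 4862 = 9699575.

9699575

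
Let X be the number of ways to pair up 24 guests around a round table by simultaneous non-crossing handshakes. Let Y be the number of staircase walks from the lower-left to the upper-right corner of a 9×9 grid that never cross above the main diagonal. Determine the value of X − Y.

With 24 = 2·12 people, non-crossing handshake pairings are non-crossing perfect matchings on a circle, counted by C_12. So X = C_12 = 208012.
Sub-diagonal monotone paths from (0,0) to (9,9) biject with Dyck paths of semilength 9, giving C_9. So Y = C_9 = 4862.
X − Y = 208012 − 4862 = 203150.

203150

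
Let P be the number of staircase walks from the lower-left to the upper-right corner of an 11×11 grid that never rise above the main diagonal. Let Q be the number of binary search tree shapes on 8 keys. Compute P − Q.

57356

Monotone paths in an n×n grid that stay weakly below the diagonal are counted by C_n; here n = 11. So P = C_11 = 58786.
Binary trees (left/right distinguished) on n nodes are counted by C_n; here n = 8. So Q = C_8 = 1430.
P − Q = 58786 − 1430 = 57356.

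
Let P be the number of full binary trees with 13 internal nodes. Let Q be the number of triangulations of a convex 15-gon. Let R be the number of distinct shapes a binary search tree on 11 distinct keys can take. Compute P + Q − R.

Full binary trees with n internal nodes are counted by C_n; here n = 13. So P = C_13 = 742900.
The number of triangulations of a 15-gon is the Catalan number C_13 (index = sides − 2). So Q = C_13 = 742900.
There are C_n binary search tree shapes on n keys; with n = 11 that is C_11. So R = C_11 = 58786.
P + Q − R = 742900 + 742900 − 58786 = 1427014.

1427014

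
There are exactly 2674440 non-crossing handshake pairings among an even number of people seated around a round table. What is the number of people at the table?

Non-crossing handshake pairings of 2n people are counted by C_n. Since C_14 = 2674440, the index is 14.
So n = 14, and there are 2n = 28 people.

28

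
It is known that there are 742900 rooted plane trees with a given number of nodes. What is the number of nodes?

14

Rooted ordered trees on m nodes are counted by C_{m−1}. The Catalan number equal to 742900 is C_13.
So the index is 13, and the number of nodes is 13 + 1 = 14.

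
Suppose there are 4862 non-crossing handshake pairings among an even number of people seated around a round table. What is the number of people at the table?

18

Non-crossing handshake pairings of 2n people are counted by C_n; 4862 = C_9.
So n = 9, and there are 2n = 18 people.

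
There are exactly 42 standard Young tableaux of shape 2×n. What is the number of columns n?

5

Standard Young tableaux of shape 2×n are counted by C_n; 42 = C_5.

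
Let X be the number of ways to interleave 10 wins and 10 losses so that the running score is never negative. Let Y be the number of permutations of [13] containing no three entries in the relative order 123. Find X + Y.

Reading a vote for the leader as '(' and for the other as ')' turns such a sequence into a balanced string of 10 pairs, so the count is C_10. So X = C_10 = 16796.
Permutations of [n] avoiding any single length-3 pattern are counted by C_n; here n = 13. So Y = C_13 = 742900.
X + Y = 16796 + 742900 = 759696.

759696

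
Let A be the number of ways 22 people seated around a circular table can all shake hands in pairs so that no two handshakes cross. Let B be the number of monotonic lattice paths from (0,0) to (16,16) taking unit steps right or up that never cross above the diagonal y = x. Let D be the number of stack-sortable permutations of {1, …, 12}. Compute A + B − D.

With 22 = 2·11 people, non-crossing handshake pairings are non-crossing perfect matchings on a circle, counted by C_11. So A = C_11 = 58786.
Monotone paths in an n×n grid that stay weakly below the diagonal are counted by C_n; here n = 16. So B = C_16 = 35357670.
By Knuth's characterisation, the stack-sortable permutations of length 12 are the 231-avoiders, numbering C_12. So D = C_12 = 208012.
A + B − D = 58786 + 35357670 − 208012 = 35208444.

35208444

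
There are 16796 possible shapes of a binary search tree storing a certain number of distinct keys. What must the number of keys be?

10

Binary search tree shapes on n keys are counted by C_n. Since C_10 = 16796, the index is 10.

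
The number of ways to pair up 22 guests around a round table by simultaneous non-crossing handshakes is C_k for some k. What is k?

11

With 22 = 2·11 people, non-crossing handshake pairings are non-crossing perfect matchings on a circle, counted by C_11.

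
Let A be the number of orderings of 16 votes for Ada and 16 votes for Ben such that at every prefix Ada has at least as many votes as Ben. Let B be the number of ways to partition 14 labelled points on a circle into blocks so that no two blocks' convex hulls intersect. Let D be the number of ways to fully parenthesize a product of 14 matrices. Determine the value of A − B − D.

Reading a vote for the leader as '(' and for the other as ')' turns such a sequence into a balanced string of 16 pairs, so the count is C_16. So A = C_16 = 35357670.
The non-crossing partitions of [14] form a lattice of size C_14. So B = C_14 = 2674440.
Parenthesizations of m factors correspond to full binary trees with m leaves, counted by C_{m−1}; m = 14 gives C_13. So D = C_13 = 742900.
A − B − D = 35357670 − 2674440 − 742900 = 31940330.

31940330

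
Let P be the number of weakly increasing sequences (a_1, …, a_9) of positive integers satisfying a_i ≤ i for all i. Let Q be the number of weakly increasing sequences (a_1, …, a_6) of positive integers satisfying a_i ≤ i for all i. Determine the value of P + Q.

Such sub-staircase sequences of length n are counted by C_n; here n = 9. So P = C_9 = 4862.
Weakly increasing sequences with a_i ≤ i biject with Dyck paths of semilength 6, so there are C_6. So Q = C_6 = 132.
P + Q = 4862 + 132 = 4994.

4994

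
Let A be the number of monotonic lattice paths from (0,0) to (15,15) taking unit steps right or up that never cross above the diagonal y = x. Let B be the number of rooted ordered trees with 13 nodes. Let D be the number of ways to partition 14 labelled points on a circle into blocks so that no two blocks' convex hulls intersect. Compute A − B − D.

6812393

Sub-diagonal monotone paths from (0,0) to (15,15) biject with Dyck paths of semilength 15, giving C_15. So A = C_15 = 9694845.
Rooted ordered (plane) trees on m nodes have m−1 edges and are counted by C_{m−1}; m = 13 gives C_12. So B = C_12 = 208012.
Non-crossing partitions of an n-element set are counted by C_n; here n = 14. So D = C_14 = 2674440.
A − B − D = 9694845 − 208012 − 2674440 = 6812393.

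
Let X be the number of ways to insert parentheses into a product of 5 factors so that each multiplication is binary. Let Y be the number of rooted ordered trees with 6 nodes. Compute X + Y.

Parenthesizations of m factors correspond to full binary trees with m leaves, counted by C_{m−1}; m = 5 gives C_4. So X = C_4 = 14.
A rooted plane tree on 6 nodes has 5 edges, and such trees are counted by C_5. So Y = C_5 = 42.
X + Y = 14 + 42 = 56.

56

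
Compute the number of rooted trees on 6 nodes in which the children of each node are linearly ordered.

Rooted ordered (plane) trees on m nodes have m−1 edges and are counted by C_{m−1}; m = 6 gives C_5.
C_5 = C_4 · 2(2·4+1)/(4+2) = 14 · 18/6 = 42.

42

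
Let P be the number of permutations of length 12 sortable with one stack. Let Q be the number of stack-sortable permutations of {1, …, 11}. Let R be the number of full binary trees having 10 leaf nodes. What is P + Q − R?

Stack-sortable permutations are exactly the 231-avoiding ones, counted by C_n; here n = 12. So P = C_12 = 208012.
By Knuth's characterisation, the stack-sortable permutations of length 11 are the 231-avoiders, numbering C_11. So Q = C_11 = 58786.
A full binary tree with L leaves has L−1 internal nodes and is counted by C_{L−1}; L = 10 gives C_9. So R = C_9 = 4862.
P + Q − R = 208012 + 58786 − 4862 = 261936.

261936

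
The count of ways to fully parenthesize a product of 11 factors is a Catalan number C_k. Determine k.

Ways to associate a product of 11 factors correspond to binary trees on 11 leaves, so the count is C_10.

10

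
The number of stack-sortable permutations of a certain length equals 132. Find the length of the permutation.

Stack-sortable permutations of [n] are counted by C_n. The Catalan number equal to 132 is C_6.

6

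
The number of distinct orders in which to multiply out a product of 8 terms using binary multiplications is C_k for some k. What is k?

Bracketing 8 factors into binary products is counted by C_{8−1} = C_7.

7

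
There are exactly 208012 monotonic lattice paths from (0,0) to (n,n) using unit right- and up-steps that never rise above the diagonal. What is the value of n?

Such diagonal-avoiding paths in an n×n grid are counted by C_n, and C_12 = 208012.

12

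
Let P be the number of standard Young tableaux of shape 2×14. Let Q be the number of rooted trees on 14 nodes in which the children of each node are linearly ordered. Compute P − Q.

Standard Young tableaux of shape 2×n are counted by C_n; here n = 14. So P = C_14 = 2674440.
Rooted ordered (plane) trees on m nodes have m−1 edges and are counted by C_{m−1}; m = 14 gives C_13. So Q = C_13 = 742900.
P − Q = 2674440 − 742900 = 1931540.

1931540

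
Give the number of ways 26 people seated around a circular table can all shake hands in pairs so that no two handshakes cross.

Non-crossing handshake pairings of 2n people are counted by C_n; 26 people gives n = 13.
C_13 = C(26,13)/14 = 10400600/14 = 742900.

742900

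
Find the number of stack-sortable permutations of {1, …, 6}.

By Knuth's characterisation, the stack-sortable permutations of length 6 are the 231-avoiders, numbering C_6.
C_6 = C_5 · 2(2·5+1)/(5+2) = 42 · 22/7 = 132.

132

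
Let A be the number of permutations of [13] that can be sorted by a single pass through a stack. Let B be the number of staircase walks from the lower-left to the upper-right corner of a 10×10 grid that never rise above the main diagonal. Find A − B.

726104

Stack-sortable permutations are exactly the 231-avoiding ones, counted by C_n; here n = 13. So A = C_13 = 742900.
Sub-diagonal monotone paths from (0,0) to (10,10) biject with Dyck paths of semilength 10, giving C_10. So B = C_10 = 16796.
A − B = 742900 − 16796 = 726104.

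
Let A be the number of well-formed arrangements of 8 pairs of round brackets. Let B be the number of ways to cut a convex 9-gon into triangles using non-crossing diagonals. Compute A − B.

1001

A balanced arrangement of 8 bracket pairs is a Dyck word of semilength 8, so the count is C_8. So A = C_8 = 1430.
A convex 9-gon is triangulated into 7 triangles, and the number of such triangulations is the Catalan number C_{9−2} = C_7. So B = C_7 = 429.
A − B = 1430 − 429 = 1001.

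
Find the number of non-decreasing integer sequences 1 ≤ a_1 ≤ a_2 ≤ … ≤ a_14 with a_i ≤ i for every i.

Weakly increasing sequences with a_i ≤ i biject with Dyck paths of semilength 14, so there are C_14.
C_14 = C_13 · 2(2·13+1)/(13+2) = 742900 · 54/15 = 2674440.

2674440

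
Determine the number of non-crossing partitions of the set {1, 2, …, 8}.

1430

The non-crossing partitions of [8] form a lattice of size C_8.
C_8 = C(16,8)/9 = 12870/9 = 1430.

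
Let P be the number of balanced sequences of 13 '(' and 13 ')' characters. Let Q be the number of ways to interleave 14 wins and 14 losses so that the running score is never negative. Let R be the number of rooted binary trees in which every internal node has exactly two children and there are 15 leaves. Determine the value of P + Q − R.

742900

Balanced strings of n pairs of brackets are counted by C_n; here n = 13. So P = C_13 = 742900.
Reading a vote for the leader as '(' and for the other as ')' turns such a sequence into a balanced string of 14 pairs, so the count is C_14. So Q = C_14 = 2674440.
A full binary tree with L leaves has L−1 internal nodes and is counted by C_{L−1}; L = 15 gives C_14. So R = C_14 = 2674440.
P + Q − R = 742900 + 2674440 − 2674440 = 742900.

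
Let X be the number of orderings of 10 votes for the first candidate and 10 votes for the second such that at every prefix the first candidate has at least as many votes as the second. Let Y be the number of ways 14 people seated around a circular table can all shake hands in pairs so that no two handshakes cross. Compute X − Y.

16367

Ballot sequences with n votes each where one side never trails are Dyck words, counted by C_n; here n = 10. So X = C_10 = 16796.
With 14 = 2·7 people, non-crossing handshake pairings are non-crossing perfect matchings on a circle, counted by C_7. So Y = C_7 = 429.
X − Y = 16796 − 429 = 16367.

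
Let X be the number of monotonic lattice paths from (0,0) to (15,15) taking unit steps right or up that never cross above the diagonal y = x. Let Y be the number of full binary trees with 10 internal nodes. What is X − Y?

Sub-diagonal monotone paths from (0,0) to (15,15) biject with Dyck paths of semilength 15, giving C_15. So X = C_15 = 9694845.
The number of full binary trees on 10 internal nodes is the Catalan number C_10. So Y = C_10 = 16796.
X − Y = 9694845 − 16796 = 9678049.

9678049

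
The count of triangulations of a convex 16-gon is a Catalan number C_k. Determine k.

14

The number of triangulations of a 16-gon is the Catalan number C_14 (index = sides − 2).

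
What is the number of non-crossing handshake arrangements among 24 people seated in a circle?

With 24 = 2·12 people, non-crossing handshake pairings are non-crossing perfect matchings on a circle, counted by C_12.
C_12 = C(24,12)/13 = 2704156/13 = 208012.

208012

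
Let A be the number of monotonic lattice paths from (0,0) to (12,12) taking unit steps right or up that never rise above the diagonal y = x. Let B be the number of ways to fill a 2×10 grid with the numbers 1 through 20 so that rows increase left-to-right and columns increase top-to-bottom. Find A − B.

Monotone paths in an n×n grid that stay weakly below the diagonal are counted by C_n; here n = 12. So A = C_12 = 208012.
Standard Young tableaux of shape 2×n are counted by C_n; here n = 10. So B = C_10 = 16796.
A − B = 208012 − 16796 = 191216.

191216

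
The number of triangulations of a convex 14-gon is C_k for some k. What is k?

A convex 14-gon is triangulated into 12 triangles, and the number of such triangulations is the Catalan number C_{14−2} = C_12.

12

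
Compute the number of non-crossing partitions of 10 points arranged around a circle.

16796

The non-crossing partitions of [10] form a lattice of size C_10.
C_10 = C_9 · 2(2·9+1)/(9+2) = 4862 · 38/11 = 16796.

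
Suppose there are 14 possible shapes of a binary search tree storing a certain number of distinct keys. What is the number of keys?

4

Binary search tree shapes on n keys are counted by C_n; 14 = C_4.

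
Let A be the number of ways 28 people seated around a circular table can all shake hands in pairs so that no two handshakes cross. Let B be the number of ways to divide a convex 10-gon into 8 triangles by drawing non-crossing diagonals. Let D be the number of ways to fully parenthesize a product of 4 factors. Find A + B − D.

Non-crossing handshake pairings of 2n people are counted by C_n; 28 people gives n = 14. So A = C_14 = 2674440.
A convex 10-gon is triangulated into 8 triangles, and the number of such triangulations is the Catalan number C_{10−2} = C_8. So B = C_8 = 1430.
Parenthesizations of m factors correspond to full binary trees with m leaves, counted by C_{m−1}; m = 4 gives C_3. So D = C_3 = 5.
A + B − D = 2674440 + 1430 − 5 = 2675865.

2675865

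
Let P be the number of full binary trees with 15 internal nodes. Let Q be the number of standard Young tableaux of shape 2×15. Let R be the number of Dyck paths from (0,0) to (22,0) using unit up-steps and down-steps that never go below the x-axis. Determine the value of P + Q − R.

The number of full binary trees on 15 internal nodes is the Catalan number C_15. So P = C_15 = 9694845.
By the hook-length formula (or a Dyck-path bijection), SYT of shape 2×15 number C_15. So Q = C_15 = 9694845.
A Dyck path with 11 up-steps and 11 down-steps has semilength 11, so there are C_11 of them. So R = C_11 = 58786.
P + Q − R = 9694845 + 9694845 − 58786 = 19330904.

19330904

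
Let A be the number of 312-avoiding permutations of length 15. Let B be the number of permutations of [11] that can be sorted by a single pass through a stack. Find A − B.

Permutations of [n] avoiding any single length-3 pattern are counted by C_n; here n = 15. So A = C_15 = 9694845.
Stack-sortable permutations are exactly the 231-avoiding ones, counted by C_n; here n = 11. So B = C_11 = 58786.
A − B = 9694845 − 58786 = 9636059.

9636059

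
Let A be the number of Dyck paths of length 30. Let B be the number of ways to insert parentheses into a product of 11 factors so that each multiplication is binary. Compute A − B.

Dyck paths of semilength n (length 2n) are counted by C_n; here n = 15. So A = C_15 = 9694845.
Ways to associate a product of 11 factors correspond to binary trees on 11 leaves, so the count is C_10. So B = C_10 = 16796.
A − B = 9694845 − 16796 = 9678049.

9678049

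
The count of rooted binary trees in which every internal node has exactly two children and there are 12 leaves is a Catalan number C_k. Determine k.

A full binary tree with L leaves has L−1 internal nodes and is counted by C_{L−1}; L = 12 gives C_11.

11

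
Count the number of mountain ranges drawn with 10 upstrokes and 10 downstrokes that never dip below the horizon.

A Dyck path with 10 up-steps and 10 down-steps has semilength 10, so there are C_10 of them.
C_10 = C(20,10)/11 = 184756/11 = 16796.

16796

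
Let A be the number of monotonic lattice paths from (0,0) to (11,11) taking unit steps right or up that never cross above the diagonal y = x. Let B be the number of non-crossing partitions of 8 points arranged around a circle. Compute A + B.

Monotone paths in an n×n grid that stay weakly below the diagonal are counted by C_n; here n = 11. So A = C_11 = 58786.
The non-crossing partitions of [8] form a lattice of size C_8. So B = C_8 = 1430.
A + B = 58786 + 1430 = 60216.

60216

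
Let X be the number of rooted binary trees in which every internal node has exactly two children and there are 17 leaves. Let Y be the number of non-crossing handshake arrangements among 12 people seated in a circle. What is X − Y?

35357538

Full binary trees with 17 leaves have 17−1 = 16 internal nodes, so there are C_16 of them. So X = C_16 = 35357670.
Non-crossing handshake pairings of 2n people are counted by C_n; 12 people gives n = 6. So Y = C_6 = 132.
X − Y = 35357670 − 132 = 35357538.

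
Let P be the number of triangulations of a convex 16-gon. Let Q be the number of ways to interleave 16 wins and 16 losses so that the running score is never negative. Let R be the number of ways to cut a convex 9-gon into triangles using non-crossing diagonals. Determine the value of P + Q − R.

38031681

A convex 16-gon is triangulated into 14 triangles, and the number of such triangulations is the Catalan number C_{16−2} = C_14. So P = C_14 = 2674440.
Ballot sequences with n votes each where one side never trails are Dyck words, counted by C_n; here n = 16. So Q = C_16 = 35357670.
Triangulations of a convex m-gon are counted by C_{m−2}; with m = 9 this is C_7. So R = C_7 = 429.
P + Q − R = 2674440 + 35357670 − 429 = 38031681.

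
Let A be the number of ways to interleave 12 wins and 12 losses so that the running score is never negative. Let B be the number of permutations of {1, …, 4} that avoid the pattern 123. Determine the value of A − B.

207998

Reading a vote for the leader as '(' and for the other as ')' turns such a sequence into a balanced string of 12 pairs, so the count is C_12. So A = C_12 = 208012.
Permutations of [n] avoiding any single length-3 pattern are counted by C_n; here n = 4. So B = C_4 = 14.
A − B = 208012 − 14 = 207998.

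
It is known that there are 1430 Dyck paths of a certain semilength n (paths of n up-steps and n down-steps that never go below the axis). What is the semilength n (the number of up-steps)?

8

Dyck paths of semilength n are counted by C_n, and C_8 = 1430.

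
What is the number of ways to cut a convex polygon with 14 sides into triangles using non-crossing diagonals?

208012

A convex 14-gon is triangulated into 12 triangles, and the number of such triangulations is the Catalan number C_{14−2} = C_12.
C_12 = 208012.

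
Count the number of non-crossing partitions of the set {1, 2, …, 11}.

The non-crossing partitions of [11] form a lattice of size C_11.
C_11 = C(22,11)/12 = 705432/12 = 58786.

58786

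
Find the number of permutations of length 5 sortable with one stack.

Stack-sortable permutations are exactly the 231-avoiding ones, counted by C_n; here n = 5.
C_5 = C_4 · 2(2·4+1)/(4+2) = 14 · 18/6 = 42.

42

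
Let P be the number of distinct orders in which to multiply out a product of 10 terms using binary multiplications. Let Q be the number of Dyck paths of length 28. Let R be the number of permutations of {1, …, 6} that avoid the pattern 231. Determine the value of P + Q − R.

2679170

Ways to associate a product of 10 factors correspond to binary trees on 10 leaves, so the count is C_9. So P = C_9 = 4862.
A Dyck path with 14 up-steps and 14 down-steps has semilength 14, so there are C_14 of them. So Q = C_14 = 2674440.
Permutations of [n] avoiding any single length-3 pattern are counted by C_n; here n = 6. So R = C_6 = 132.
P + Q − R = 4862 + 2674440 − 132 = 2679170.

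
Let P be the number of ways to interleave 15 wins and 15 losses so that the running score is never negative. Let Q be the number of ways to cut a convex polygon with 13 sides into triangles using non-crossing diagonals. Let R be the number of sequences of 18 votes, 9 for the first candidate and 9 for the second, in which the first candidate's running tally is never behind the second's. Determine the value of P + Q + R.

Reading a vote for the leader as '(' and for the other as ')' turns such a sequence into a balanced string of 15 pairs, so the count is C_15. So P = C_15 = 9694845.
The number of triangulations of a 13-gon is the Catalan number C_11 (index = sides − 2). So Q = C_11 = 58786.
Reading a vote for the leader as '(' and for the other as ')' turns such a sequence into a balanced string of 9 pairs, so the count is C_9. So R = C_9 = 4862.
P + Q + R = 9694845 + 58786 + 4862 = 9758493.

9758493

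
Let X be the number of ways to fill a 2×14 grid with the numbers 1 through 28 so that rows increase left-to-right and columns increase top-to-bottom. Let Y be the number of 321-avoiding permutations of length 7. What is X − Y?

2674011

Standard Young tableaux of shape 2×n are counted by C_n; here n = 14. So X = C_14 = 2674440.
Permutations of [n] avoiding any single length-3 pattern are counted by C_n; here n = 7. So Y = C_7 = 429.
X − Y = 2674440 − 429 = 2674011.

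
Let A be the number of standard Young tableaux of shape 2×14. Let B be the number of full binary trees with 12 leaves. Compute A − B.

Standard Young tableaux of shape 2×n are counted by C_n; here n = 14. So A = C_14 = 2674440.
A full binary tree with L leaves has L−1 internal nodes and is counted by C_{L−1}; L = 12 gives C_11. So B = C_11 = 58786.
A − B = 2674440 − 58786 = 2615654.

2615654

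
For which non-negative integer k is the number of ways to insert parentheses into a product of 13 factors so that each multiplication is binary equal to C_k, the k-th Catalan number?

12

Bracketing 13 factors into binary products is counted by C_{13−1} = C_12.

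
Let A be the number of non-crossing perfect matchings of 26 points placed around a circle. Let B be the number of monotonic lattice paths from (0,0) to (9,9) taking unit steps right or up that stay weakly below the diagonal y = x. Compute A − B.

Pairing 26 circle points by 13 non-crossing chords gives C_13 matchings. So A = C_13 = 742900.
Monotone paths in an n×n grid that stay weakly below the diagonal are counted by C_n; here n = 9. So B = C_9 = 4862.
A − B = 742900 − 4862 = 738038.

738038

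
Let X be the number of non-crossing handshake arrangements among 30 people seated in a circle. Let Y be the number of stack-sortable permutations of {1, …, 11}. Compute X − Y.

9636059

Non-crossing handshake pairings of 2n people are counted by C_n; 30 people gives n = 15. So X = C_15 = 9694845.
Stack-sortable permutations are exactly the 231-avoiding ones, counted by C_n; here n = 11. So Y = C_11 = 58786.
X − Y = 9694845 − 58786 = 9636059.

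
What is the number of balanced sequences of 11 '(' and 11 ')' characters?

58786

A balanced arrangement of 11 bracket pairs is a Dyck word of semilength 11, so the count is C_11.
C_11 = C_10 · 2(2·10+1)/(10+2) = 16796 · 42/12 = 58786.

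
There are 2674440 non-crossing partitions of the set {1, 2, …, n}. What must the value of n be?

Non-crossing partitions of [n] are counted by C_n. Since C_14 = 2674440, the index is 14.

14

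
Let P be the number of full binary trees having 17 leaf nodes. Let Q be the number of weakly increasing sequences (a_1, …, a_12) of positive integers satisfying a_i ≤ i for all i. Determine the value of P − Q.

A full binary tree with L leaves has L−1 internal nodes and is counted by C_{L−1}; L = 17 gives C_16. So P = C_16 = 35357670.
Such sub-staircase sequences of length n are counted by C_n; here n = 12. So Q = C_12 = 208012.
P − Q = 35357670 − 208012 = 35149658.

35149658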